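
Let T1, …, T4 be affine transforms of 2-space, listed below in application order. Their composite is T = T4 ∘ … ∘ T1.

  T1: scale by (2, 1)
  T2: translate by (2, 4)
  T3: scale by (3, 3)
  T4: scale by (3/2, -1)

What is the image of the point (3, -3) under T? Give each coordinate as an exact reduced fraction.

T1 scale by (2, 1): (3, -3) → (6, -3)
T2 translate by (2, 4): (6, -3) → (8, 1)
T3 scale by (3, 3): (8, 1) → (24, 3)
T4 scale by (3/2, -1): (24, 3) → (36, -3)

T(p) = (36, -3)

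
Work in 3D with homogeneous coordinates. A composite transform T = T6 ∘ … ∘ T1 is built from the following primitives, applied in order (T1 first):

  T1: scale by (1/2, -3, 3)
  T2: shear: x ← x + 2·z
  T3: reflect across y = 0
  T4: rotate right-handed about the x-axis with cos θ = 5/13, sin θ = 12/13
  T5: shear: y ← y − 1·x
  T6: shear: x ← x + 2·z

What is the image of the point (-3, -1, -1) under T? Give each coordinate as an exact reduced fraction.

T1 scale by (1/2, -3, 3): (-3, -1, -1) → (-3/2, 3, -3)
T2 shear: x ← x + 2·z: (-3/2, 3, -3) → (-15/2, 3, -3)
T3 reflect across y = 0: (-15/2, 3, -3) → (-15/2, -3, -3)
T4 rotate right-handed about the x-axis with cos θ = 5/13, sin θ = 12/13: (-15/2, -3, -3) → (-15/2, 21/13, -51/13)
T5 shear: y ← y − 1·x: (-15/2, 21/13, -51/13) → (-15/2, 237/26, -51/13)
T6 shear: x ← x + 2·z: (-15/2, 237/26, -51/13) → (-399/26, 237/26, -51/13)

T(p) = (-399/26, 237/26, -51/13)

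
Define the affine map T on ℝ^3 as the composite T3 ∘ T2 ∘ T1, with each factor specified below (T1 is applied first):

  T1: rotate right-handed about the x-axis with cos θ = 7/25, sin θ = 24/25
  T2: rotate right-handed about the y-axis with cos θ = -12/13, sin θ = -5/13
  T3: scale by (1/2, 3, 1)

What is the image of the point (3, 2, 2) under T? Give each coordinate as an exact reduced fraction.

T1 rotate right-handed about the x-axis with cos θ = 7/25, sin θ = 24/25: (3, 2, 2) → (3, -34/25, 62/25)
T2 rotate right-handed about the y-axis with cos θ = -12/13, sin θ = -5/13: (3, -34/25, 62/25) → (-242/65, -34/25, -369/325)
T3 scale by (1/2, 3, 1): (-242/65, -34/25, -369/325) → (-121/65, -102/25, -369/325)

T(p) = (-121/65, -102/25, -369/325)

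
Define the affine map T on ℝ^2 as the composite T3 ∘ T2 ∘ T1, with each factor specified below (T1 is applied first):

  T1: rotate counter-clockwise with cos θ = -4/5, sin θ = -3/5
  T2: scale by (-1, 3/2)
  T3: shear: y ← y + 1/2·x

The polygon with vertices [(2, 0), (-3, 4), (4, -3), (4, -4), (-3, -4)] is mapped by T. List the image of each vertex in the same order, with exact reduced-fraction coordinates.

image vertices: (8/5, -1), (-24/5, -9/2), (5, 5/2), (28/5, 4), (0, 15/2)

T1 rotate counter-clockwise with cos θ = -4/5, sin θ = -3/5: (2, 0) → (-8/5, -6/5); (-3, 4) → (24/5, -7/5); (4, -3) → (-5, 0); (4, -4) → (-28/5, 4/5); (-3, -4) → (0, 5)
T2 scale by (-1, 3/2): (-8/5, -6/5) → (8/5, -9/5); (24/5, -7/5) → (-24/5, -21/10); (-5, 0) → (5, 0); (-28/5, 4/5) → (28/5, 6/5); (0, 5) → (0, 15/2)
T3 shear: y ← y + 1/2·x: (8/5, -9/5) → (8/5, -1); (-24/5, -21/10) → (-24/5, -9/2); (5, 0) → (5, 5/2); (28/5, 6/5) → (28/5, 4); (0, 15/2) → (0, 15/2)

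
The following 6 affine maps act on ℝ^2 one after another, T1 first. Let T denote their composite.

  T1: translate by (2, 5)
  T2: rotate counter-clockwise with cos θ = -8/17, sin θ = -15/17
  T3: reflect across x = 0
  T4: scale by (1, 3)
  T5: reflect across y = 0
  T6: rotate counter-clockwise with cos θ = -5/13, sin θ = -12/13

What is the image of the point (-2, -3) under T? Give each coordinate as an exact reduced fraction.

T(p) = (726/221, 120/221)

T1 translate by (2, 5): (-2, -3) → (0, 2)
T2 rotate counter-clockwise with cos θ = -8/17, sin θ = -15/17: (0, 2) → (30/17, -16/17)
T3 reflect across x = 0: (30/17, -16/17) → (-30/17, -16/17)
T4 scale by (1, 3): (-30/17, -16/17) → (-30/17, -48/17)
T5 reflect across y = 0: (-30/17, -48/17) → (-30/17, 48/17)
T6 rotate counter-clockwise with cos θ = -5/13, sin θ = -12/13: (-30/17, 48/17) → (726/221, 120/221)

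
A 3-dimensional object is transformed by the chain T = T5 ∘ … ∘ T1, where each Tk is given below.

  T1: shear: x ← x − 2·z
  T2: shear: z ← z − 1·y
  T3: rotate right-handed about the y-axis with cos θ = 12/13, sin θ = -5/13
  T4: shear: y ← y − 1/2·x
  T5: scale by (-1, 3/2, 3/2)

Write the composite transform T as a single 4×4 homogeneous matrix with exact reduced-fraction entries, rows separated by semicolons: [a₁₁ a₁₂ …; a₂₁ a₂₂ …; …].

T1 = [1 0 -2 0; 0 1 0 0; 0 0 1 0; 0 0 0 1]
T2·T1 = [1 0 -2 0; 0 1 0 0; 0 -1 1 0; 0 0 0 1]
T3·…·T1 = [12/13 5/13 -29/13 0; 0 1 0 0; 5/13 -12/13 2/13 0; 0 0 0 1]
T4·…·T1 = [12/13 5/13 -29/13 0; -6/13 21/26 29/26 0; 5/13 -12/13 2/13 0; 0 0 0 1]
T5·…·T1 = [-12/13 -5/13 29/13 0; -9/13 63/52 87/52 0; 15/26 -18/13 3/13 0; 0 0 0 1]

T = [-12/13 -5/13 29/13 0; -9/13 63/52 87/52 0; 15/26 -18/13 3/13 0; 0 0 0 1]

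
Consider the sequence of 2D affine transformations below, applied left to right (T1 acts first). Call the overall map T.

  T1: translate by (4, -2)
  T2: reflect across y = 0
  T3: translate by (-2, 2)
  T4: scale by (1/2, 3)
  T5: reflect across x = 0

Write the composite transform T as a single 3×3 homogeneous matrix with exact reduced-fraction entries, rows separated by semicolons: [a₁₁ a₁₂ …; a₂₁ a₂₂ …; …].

T = [-1/2 0 -1; 0 -3 12; 0 0 1]

T1 = [1 0 4; 0 1 -2; 0 0 1]
T2·T1 = [1 0 4; 0 -1 2; 0 0 1]
T3·…·T1 = [1 0 2; 0 -1 4; 0 0 1]
T4·…·T1 = [1/2 0 1; 0 -3 12; 0 0 1]
T5·…·T1 = [-1/2 0 -1; 0 -3 12; 0 0 1]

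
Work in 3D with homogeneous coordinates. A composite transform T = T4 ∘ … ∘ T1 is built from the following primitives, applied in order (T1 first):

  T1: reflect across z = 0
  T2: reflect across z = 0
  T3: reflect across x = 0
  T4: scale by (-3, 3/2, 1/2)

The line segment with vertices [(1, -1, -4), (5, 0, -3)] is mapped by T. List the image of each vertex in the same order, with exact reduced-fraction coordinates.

image vertices: (3, -3/2, -2), (15, 0, -3/2)

T1 reflect across z = 0: (1, -1, -4) → (1, -1, 4); (5, 0, -3) → (5, 0, 3)
T2 reflect across z = 0: (1, -1, 4) → (1, -1, -4); (5, 0, 3) → (5, 0, -3)
T3 reflect across x = 0: (1, -1, -4) → (-1, -1, -4); (5, 0, -3) → (-5, 0, -3)
T4 scale by (-3, 3/2, 1/2): (-1, -1, -4) → (3, -3/2, -2); (-5, 0, -3) → (15, 0, -3/2)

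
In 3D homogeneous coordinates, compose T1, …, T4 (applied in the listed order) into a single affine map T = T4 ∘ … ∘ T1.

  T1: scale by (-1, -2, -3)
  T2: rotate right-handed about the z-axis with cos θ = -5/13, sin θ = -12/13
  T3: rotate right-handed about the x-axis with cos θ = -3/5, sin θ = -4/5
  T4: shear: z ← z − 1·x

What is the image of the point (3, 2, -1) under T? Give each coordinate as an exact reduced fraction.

T1 scale by (-1, -2, -3): (3, 2, -1) → (-3, -4, 3)
T2 rotate right-handed about the z-axis with cos θ = -5/13, sin θ = -12/13: (-3, -4, 3) → (-33/13, 56/13, 3)
T3 rotate right-handed about the x-axis with cos θ = -3/5, sin θ = -4/5: (-33/13, 56/13, 3) → (-33/13, -12/65, -341/65)
T4 shear: z ← z − 1·x: (-33/13, -12/65, -341/65) → (-33/13, -12/65, -176/65)

T(p) = (-33/13, -12/65, -176/65)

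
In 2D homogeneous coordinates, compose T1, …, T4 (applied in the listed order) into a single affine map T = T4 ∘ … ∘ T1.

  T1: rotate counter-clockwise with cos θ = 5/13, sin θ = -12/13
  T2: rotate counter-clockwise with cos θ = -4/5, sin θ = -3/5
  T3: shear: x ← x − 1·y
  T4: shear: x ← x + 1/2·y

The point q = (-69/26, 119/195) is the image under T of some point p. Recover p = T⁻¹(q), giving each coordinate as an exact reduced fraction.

p = (7/3, 2/3)

T1 = [5/13 12/13 0; -12/13 5/13 0; 0 0 1]
T2·T1 = [-56/65 -33/65 0; 33/65 -56/65 0; 0 0 1]
T3·…·T1 = [-89/65 23/65 0; 33/65 -56/65 0; 0 0 1]
T4·…·T1 = [-29/26 -1/13 0; 33/65 -56/65 0; 0 0 1]
det M = 1; M⁻¹ = [-56/65 1/13 0; -33/65 -29/26 0; 0 0 1]
M⁻¹ · (-69/26, 119/195)ᵀ = (7/3, 2/3)ᵀ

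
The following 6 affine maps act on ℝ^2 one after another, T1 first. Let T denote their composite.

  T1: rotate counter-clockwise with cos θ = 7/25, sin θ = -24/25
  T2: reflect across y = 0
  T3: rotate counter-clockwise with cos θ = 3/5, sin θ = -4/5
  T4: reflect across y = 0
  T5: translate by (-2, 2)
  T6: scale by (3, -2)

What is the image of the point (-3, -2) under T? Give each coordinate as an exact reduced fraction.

T(p) = (-2067/125, -296/125)

T1 rotate counter-clockwise with cos θ = 7/25, sin θ = -24/25: (-3, -2) → (-69/25, 58/25)
T2 reflect across y = 0: (-69/25, 58/25) → (-69/25, -58/25)
T3 rotate counter-clockwise with cos θ = 3/5, sin θ = -4/5: (-69/25, -58/25) → (-439/125, 102/125)
T4 reflect across y = 0: (-439/125, 102/125) → (-439/125, -102/125)
T5 translate by (-2, 2): (-439/125, -102/125) → (-689/125, 148/125)
T6 scale by (3, -2): (-689/125, 148/125) → (-2067/125, -296/125)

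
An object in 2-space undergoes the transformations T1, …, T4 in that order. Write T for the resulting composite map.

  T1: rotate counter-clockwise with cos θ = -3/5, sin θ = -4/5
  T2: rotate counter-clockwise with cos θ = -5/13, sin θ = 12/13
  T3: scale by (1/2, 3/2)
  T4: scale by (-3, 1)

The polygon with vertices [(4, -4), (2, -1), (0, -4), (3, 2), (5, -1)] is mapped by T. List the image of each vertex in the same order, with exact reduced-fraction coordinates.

T1 rotate counter-clockwise with cos θ = -3/5, sin θ = -4/5: (4, -4) → (-28/5, -4/5); (2, -1) → (-2, -1); (0, -4) → (-16/5, 12/5); (3, 2) → (-1/5, -18/5); (5, -1) → (-19/5, -17/5)
T2 rotate counter-clockwise with cos θ = -5/13, sin θ = 12/13: (-28/5, -4/5) → (188/65, -316/65); (-2, -1) → (22/13, -19/13); (-16/5, 12/5) → (-64/65, -252/65); (-1/5, -18/5) → (17/5, 6/5); (-19/5, -17/5) → (23/5, -11/5)
T3 scale by (1/2, 3/2): (188/65, -316/65) → (94/65, -474/65); (22/13, -19/13) → (11/13, -57/26); (-64/65, -252/65) → (-32/65, -378/65); (17/5, 6/5) → (17/10, 9/5); (23/5, -11/5) → (23/10, -33/10)
T4 scale by (-3, 1): (94/65, -474/65) → (-282/65, -474/65); (11/13, -57/26) → (-33/13, -57/26); (-32/65, -378/65) → (96/65, -378/65); (17/10, 9/5) → (-51/10, 9/5); (23/10, -33/10) → (-69/10, -33/10)

image vertices: (-282/65, -474/65), (-33/13, -57/26), (96/65, -378/65), (-51/10, 9/5), (-69/10, -33/10)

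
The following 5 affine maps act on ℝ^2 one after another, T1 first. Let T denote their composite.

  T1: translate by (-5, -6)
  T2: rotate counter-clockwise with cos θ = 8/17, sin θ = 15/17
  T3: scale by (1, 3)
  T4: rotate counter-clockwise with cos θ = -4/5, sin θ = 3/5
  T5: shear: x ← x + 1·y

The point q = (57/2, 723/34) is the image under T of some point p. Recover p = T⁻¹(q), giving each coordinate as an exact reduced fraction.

p = (2, -7/2)

T1 = [1 0 -5; 0 1 -6; 0 0 1]
T2·T1 = [8/17 -15/17 50/17; 15/17 8/17 -123/17; 0 0 1]
T3·…·T1 = [8/17 -15/17 50/17; 45/17 24/17 -369/17; 0 0 1]
T4·…·T1 = [-167/85 -12/85 907/85; -156/85 -141/85 1626/85; 0 0 1]
T5·…·T1 = [-19/5 -9/5 149/5; -156/85 -141/85 1626/85; 0 0 1]
det M = 3; M⁻¹ = [-47/85 3/5 5; 52/85 -19/15 6; 0 0 1]
M⁻¹ · (57/2, 723/34)ᵀ = (2, -7/2)ᵀ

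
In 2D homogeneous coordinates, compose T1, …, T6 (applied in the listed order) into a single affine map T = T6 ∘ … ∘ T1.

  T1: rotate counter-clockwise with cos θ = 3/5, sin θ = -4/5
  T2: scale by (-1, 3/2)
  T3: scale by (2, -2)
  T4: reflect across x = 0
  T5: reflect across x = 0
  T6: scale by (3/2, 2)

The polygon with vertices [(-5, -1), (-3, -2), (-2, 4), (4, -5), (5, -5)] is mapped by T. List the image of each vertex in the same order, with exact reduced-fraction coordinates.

image vertices: (57/5, -102/5), (51/5, -36/5), (-6, -24), (24/5, 186/5), (3, 42)

T1 rotate counter-clockwise with cos θ = 3/5, sin θ = -4/5: (-5, -1) → (-19/5, 17/5); (-3, -2) → (-17/5, 6/5); (-2, 4) → (2, 4); (4, -5) → (-8/5, -31/5); (5, -5) → (-1, -7)
T2 scale by (-1, 3/2): (-19/5, 17/5) → (19/5, 51/10); (-17/5, 6/5) → (17/5, 9/5); (2, 4) → (-2, 6); (-8/5, -31/5) → (8/5, -93/10); (-1, -7) → (1, -21/2)
T3 scale by (2, -2): (19/5, 51/10) → (38/5, -51/5); (17/5, 9/5) → (34/5, -18/5); (-2, 6) → (-4, -12); (8/5, -93/10) → (16/5, 93/5); (1, -21/2) → (2, 21)
T4 reflect across x = 0: (38/5, -51/5) → (-38/5, -51/5); (34/5, -18/5) → (-34/5, -18/5); (-4, -12) → (4, -12); (16/5, 93/5) → (-16/5, 93/5); (2, 21) → (-2, 21)
T5 reflect across x = 0: (-38/5, -51/5) → (38/5, -51/5); (-34/5, -18/5) → (34/5, -18/5); (4, -12) → (-4, -12); (-16/5, 93/5) → (16/5, 93/5); (-2, 21) → (2, 21)
T6 scale by (3/2, 2): (38/5, -51/5) → (57/5, -102/5); (34/5, -18/5) → (51/5, -36/5); (-4, -12) → (-6, -24); (16/5, 93/5) → (24/5, 186/5); (2, 21) → (3, 42)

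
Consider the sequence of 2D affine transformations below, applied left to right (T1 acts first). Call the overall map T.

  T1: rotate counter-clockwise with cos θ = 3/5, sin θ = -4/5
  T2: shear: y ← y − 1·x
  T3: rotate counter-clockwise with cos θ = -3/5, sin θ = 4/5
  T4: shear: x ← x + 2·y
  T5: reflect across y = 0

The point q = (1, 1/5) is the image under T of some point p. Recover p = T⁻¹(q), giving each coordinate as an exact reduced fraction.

p = (1, -2)

T1 = [3/5 4/5 0; -4/5 3/5 0; 0 0 1]
T2·T1 = [3/5 4/5 0; -7/5 -1/5 0; 0 0 1]
T3·…·T1 = [19/25 -8/25 0; 33/25 19/25 0; 0 0 1]
T4·…·T1 = [17/5 6/5 0; 33/25 19/25 0; 0 0 1]
T5·…·T1 = [17/5 6/5 0; -33/25 -19/25 0; 0 0 1]
det M = -1; M⁻¹ = [19/25 6/5 0; -33/25 -17/5 0; 0 0 1]
M⁻¹ · (1, 1/5)ᵀ = (1, -2)ᵀ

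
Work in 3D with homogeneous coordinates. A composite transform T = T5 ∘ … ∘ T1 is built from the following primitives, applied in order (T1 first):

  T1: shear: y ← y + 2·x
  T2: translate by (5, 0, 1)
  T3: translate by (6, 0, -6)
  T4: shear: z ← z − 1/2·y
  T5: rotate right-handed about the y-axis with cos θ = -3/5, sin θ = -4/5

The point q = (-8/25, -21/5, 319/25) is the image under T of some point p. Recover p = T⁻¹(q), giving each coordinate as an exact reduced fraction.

T1 = [1 0 0 0; 2 1 0 0; 0 0 1 0; 0 0 0 1]
T2·T1 = [1 0 0 5; 2 1 0 0; 0 0 1 1; 0 0 0 1]
T3·…·T1 = [1 0 0 11; 2 1 0 0; 0 0 1 -5; 0 0 0 1]
T4·…·T1 = [1 0 0 11; 2 1 0 0; -1 -1/2 1 -5; 0 0 0 1]
T5·…·T1 = [1/5 2/5 -4/5 -13/5; 2 1 0 0; 7/5 3/10 -3/5 59/5; 0 0 0 1]
det M = 1; M⁻¹ = [-3/5 0 4/5 -11; 6/5 1 -8/5 22; -4/5 1/2 -3/5 5; 0 0 0 1]
M⁻¹ · (-8/25, -21/5, 319/25)ᵀ = (-3/5, -3, -9/2)ᵀ

p = (-3/5, -3, -9/2)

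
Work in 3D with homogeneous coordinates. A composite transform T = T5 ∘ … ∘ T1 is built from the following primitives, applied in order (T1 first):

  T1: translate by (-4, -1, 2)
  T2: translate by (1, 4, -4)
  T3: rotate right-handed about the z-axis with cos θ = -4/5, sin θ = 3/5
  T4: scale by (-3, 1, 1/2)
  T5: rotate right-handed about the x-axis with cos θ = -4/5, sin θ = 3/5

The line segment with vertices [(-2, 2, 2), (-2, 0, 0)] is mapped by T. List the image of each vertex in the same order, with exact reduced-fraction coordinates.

image vertices: (-3, 28/5, -21/5), (-33/5, 123/25, -61/25)

T1 translate by (-4, -1, 2): (-2, 2, 2) → (-6, 1, 4); (-2, 0, 0) → (-6, -1, 2)
T2 translate by (1, 4, -4): (-6, 1, 4) → (-5, 5, 0); (-6, -1, 2) → (-5, 3, -2)
T3 rotate right-handed about the z-axis with cos θ = -4/5, sin θ = 3/5: (-5, 5, 0) → (1, -7, 0); (-5, 3, -2) → (11/5, -27/5, -2)
T4 scale by (-3, 1, 1/2): (1, -7, 0) → (-3, -7, 0); (11/5, -27/5, -2) → (-33/5, -27/5, -1)
T5 rotate right-handed about the x-axis with cos θ = -4/5, sin θ = 3/5: (-3, -7, 0) → (-3, 28/5, -21/5); (-33/5, -27/5, -1) → (-33/5, 123/25, -61/25)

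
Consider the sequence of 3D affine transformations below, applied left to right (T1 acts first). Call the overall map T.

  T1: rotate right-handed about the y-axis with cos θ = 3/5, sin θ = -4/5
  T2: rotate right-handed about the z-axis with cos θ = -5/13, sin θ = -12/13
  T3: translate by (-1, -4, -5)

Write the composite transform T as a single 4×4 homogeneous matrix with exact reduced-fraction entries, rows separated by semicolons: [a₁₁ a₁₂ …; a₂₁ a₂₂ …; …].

T1 = [3/5 0 -4/5 0; 0 1 0 0; 4/5 0 3/5 0; 0 0 0 1]
T2·T1 = [-3/13 12/13 4/13 0; -36/65 -5/13 48/65 0; 4/5 0 3/5 0; 0 0 0 1]
T3·…·T1 = [-3/13 12/13 4/13 -1; -36/65 -5/13 48/65 -4; 4/5 0 3/5 -5; 0 0 0 1]

T = [-3/13 12/13 4/13 -1; -36/65 -5/13 48/65 -4; 4/5 0 3/5 -5; 0 0 0 1]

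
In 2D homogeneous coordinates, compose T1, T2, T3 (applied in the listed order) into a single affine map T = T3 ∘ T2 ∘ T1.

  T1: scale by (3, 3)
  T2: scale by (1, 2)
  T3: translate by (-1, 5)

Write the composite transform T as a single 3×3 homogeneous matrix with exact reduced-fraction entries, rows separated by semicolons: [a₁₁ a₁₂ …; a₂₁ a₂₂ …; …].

T1 = [3 0 0; 0 3 0; 0 0 1]
T2·T1 = [3 0 0; 0 6 0; 0 0 1]
T3·…·T1 = [3 0 -1; 0 6 5; 0 0 1]

T = [3 0 -1; 0 6 5; 0 0 1]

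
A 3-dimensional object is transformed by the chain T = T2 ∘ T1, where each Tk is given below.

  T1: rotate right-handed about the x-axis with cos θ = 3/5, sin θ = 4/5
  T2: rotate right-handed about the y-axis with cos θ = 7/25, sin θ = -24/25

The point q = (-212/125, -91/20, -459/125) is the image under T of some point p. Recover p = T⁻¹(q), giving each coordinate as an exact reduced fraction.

T1 = [1 0 0 0; 0 3/5 -4/5 0; 0 4/5 3/5 0; 0 0 0 1]
T2·T1 = [7/25 -96/125 -72/125 0; 0 3/5 -4/5 0; 24/25 28/125 21/125 0; 0 0 0 1]
det M = 1; M⁻¹ = [7/25 0 24/25 0; -96/125 3/5 28/125 0; -72/125 -4/5 21/125 0; 0 0 0 1]
M⁻¹ · (-212/125, -91/20, -459/125)ᵀ = (-4, -9/4, 4)ᵀ

p = (-4, -9/4, 4)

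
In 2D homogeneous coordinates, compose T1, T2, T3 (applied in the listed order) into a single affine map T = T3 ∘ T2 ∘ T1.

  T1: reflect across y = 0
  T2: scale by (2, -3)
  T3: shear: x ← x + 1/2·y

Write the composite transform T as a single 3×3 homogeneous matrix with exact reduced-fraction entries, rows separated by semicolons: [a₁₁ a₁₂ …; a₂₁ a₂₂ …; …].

T1 = [1 0 0; 0 -1 0; 0 0 1]
T2·T1 = [2 0 0; 0 3 0; 0 0 1]
T3·…·T1 = [2 3/2 0; 0 3 0; 0 0 1]

T = [2 3/2 0; 0 3 0; 0 0 1]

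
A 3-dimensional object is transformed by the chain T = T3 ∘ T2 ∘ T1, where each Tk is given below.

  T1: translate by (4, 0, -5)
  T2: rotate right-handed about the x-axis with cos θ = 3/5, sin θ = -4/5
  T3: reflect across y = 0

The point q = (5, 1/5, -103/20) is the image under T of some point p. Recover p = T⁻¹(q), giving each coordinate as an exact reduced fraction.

T1 = [1 0 0 4; 0 1 0 0; 0 0 1 -5; 0 0 0 1]
T2·T1 = [1 0 0 4; 0 3/5 4/5 -4; 0 -4/5 3/5 -3; 0 0 0 1]
T3·…·T1 = [1 0 0 4; 0 -3/5 -4/5 4; 0 -4/5 3/5 -3; 0 0 0 1]
det M = -1; M⁻¹ = [1 0 0 -4; 0 -3/5 -4/5 0; 0 -4/5 3/5 5; 0 0 0 1]
M⁻¹ · (5, 1/5, -103/20)ᵀ = (1, 4, 7/4)ᵀ

p = (1, 4, 7/4)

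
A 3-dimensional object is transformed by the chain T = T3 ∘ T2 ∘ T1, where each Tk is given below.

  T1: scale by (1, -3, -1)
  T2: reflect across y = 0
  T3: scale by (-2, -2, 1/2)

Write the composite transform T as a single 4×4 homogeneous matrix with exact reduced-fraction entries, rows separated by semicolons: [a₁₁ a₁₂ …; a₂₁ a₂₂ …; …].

T1 = [1 0 0 0; 0 -3 0 0; 0 0 -1 0; 0 0 0 1]
T2·T1 = [1 0 0 0; 0 3 0 0; 0 0 -1 0; 0 0 0 1]
T3·…·T1 = [-2 0 0 0; 0 -6 0 0; 0 0 -1/2 0; 0 0 0 1]

T = [-2 0 0 0; 0 -6 0 0; 0 0 -1/2 0; 0 0 0 1]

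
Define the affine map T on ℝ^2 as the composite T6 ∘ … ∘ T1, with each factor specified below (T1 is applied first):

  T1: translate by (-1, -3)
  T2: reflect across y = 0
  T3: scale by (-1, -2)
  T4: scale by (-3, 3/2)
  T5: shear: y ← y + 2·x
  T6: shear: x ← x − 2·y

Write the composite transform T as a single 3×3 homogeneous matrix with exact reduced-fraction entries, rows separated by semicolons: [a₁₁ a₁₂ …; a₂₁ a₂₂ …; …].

T1 = [1 0 -1; 0 1 -3; 0 0 1]
T2·T1 = [1 0 -1; 0 -1 3; 0 0 1]
T3·…·T1 = [-1 0 1; 0 2 -6; 0 0 1]
T4·…·T1 = [3 0 -3; 0 3 -9; 0 0 1]
T5·…·T1 = [3 0 -3; 6 3 -15; 0 0 1]
T6·…·T1 = [-9 -6 27; 6 3 -15; 0 0 1]

T = [-9 -6 27; 6 3 -15; 0 0 1]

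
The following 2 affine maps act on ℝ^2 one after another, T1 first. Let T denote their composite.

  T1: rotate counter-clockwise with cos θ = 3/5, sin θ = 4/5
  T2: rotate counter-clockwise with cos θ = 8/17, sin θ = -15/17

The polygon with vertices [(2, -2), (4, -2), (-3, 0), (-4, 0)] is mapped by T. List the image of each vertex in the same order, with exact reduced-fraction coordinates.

T1 rotate counter-clockwise with cos θ = 3/5, sin θ = 4/5: (2, -2) → (14/5, 2/5); (4, -2) → (4, 2); (-3, 0) → (-9/5, -12/5); (-4, 0) → (-12/5, -16/5)
T2 rotate counter-clockwise with cos θ = 8/17, sin θ = -15/17: (14/5, 2/5) → (142/85, -194/85); (4, 2) → (62/17, -44/17); (-9/5, -12/5) → (-252/85, 39/85); (-12/5, -16/5) → (-336/85, 52/85)

image vertices: (142/85, -194/85), (62/17, -44/17), (-252/85, 39/85), (-336/85, 52/85)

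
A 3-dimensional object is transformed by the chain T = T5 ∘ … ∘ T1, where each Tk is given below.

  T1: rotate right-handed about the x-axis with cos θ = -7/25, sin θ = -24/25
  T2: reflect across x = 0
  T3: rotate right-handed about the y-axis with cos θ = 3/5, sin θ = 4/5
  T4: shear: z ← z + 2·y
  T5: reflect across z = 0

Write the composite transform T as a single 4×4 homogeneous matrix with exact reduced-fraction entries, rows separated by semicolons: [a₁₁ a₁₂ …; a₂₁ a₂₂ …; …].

T1 = [1 0 0 0; 0 -7/25 24/25 0; 0 -24/25 -7/25 0; 0 0 0 1]
T2·T1 = [-1 0 0 0; 0 -7/25 24/25 0; 0 -24/25 -7/25 0; 0 0 0 1]
T3·…·T1 = [-3/5 -96/125 -28/125 0; 0 -7/25 24/25 0; 4/5 -72/125 -21/125 0; 0 0 0 1]
T4·…·T1 = [-3/5 -96/125 -28/125 0; 0 -7/25 24/25 0; 4/5 -142/125 219/125 0; 0 0 0 1]
T5·…·T1 = [-3/5 -96/125 -28/125 0; 0 -7/25 24/25 0; -4/5 142/125 -219/125 0; 0 0 0 1]

T = [-3/5 -96/125 -28/125 0; 0 -7/25 24/25 0; -4/5 142/125 -219/125 0; 0 0 0 1]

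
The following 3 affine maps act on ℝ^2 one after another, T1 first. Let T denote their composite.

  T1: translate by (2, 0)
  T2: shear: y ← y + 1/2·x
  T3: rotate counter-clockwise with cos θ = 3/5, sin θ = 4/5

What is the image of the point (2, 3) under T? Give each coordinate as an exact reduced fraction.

T1 translate by (2, 0): (2, 3) → (4, 3)
T2 shear: y ← y + 1/2·x: (4, 3) → (4, 5)
T3 rotate counter-clockwise with cos θ = 3/5, sin θ = 4/5: (4, 5) → (-8/5, 31/5)

T(p) = (-8/5, 31/5)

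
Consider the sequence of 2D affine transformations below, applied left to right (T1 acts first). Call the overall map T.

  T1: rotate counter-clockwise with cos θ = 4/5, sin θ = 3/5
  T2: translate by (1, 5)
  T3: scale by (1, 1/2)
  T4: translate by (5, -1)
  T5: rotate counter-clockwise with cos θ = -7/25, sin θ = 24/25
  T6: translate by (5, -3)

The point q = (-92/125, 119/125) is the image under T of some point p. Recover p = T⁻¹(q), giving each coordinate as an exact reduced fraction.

T1 = [4/5 -3/5 0; 3/5 4/5 0; 0 0 1]
T2·T1 = [4/5 -3/5 1; 3/5 4/5 5; 0 0 1]
T3·…·T1 = [4/5 -3/5 1; 3/10 2/5 5/2; 0 0 1]
T4·…·T1 = [4/5 -3/5 6; 3/10 2/5 3/2; 0 0 1]
T5·…·T1 = [-64/125 -27/125 -78/25; 171/250 -86/125 267/50; 0 0 1]
T6·…·T1 = [-64/125 -27/125 47/25; 171/250 -86/125 117/50; 0 0 1]
det M = 1/2; M⁻¹ = [-172/125 54/125 197/125; -171/125 -128/125 621/125; 0 0 1]
M⁻¹ · (-92/125, 119/125)ᵀ = (3, 5)ᵀ

p = (3, 5)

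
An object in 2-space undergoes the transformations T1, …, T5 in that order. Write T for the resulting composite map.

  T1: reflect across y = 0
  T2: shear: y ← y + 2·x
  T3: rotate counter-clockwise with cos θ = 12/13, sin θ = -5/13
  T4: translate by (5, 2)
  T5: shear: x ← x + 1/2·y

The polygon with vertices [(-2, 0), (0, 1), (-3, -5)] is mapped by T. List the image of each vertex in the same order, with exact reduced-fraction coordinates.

T1 reflect across y = 0: (-2, 0) → (-2, 0); (0, 1) → (0, -1); (-3, -5) → (-3, 5)
T2 shear: y ← y + 2·x: (-2, 0) → (-2, -4); (0, -1) → (0, -1); (-3, 5) → (-3, -1)
T3 rotate counter-clockwise with cos θ = 12/13, sin θ = -5/13: (-2, -4) → (-44/13, -38/13); (0, -1) → (-5/13, -12/13); (-3, -1) → (-41/13, 3/13)
T4 translate by (5, 2): (-44/13, -38/13) → (21/13, -12/13); (-5/13, -12/13) → (60/13, 14/13); (-41/13, 3/13) → (24/13, 29/13)
T5 shear: x ← x + 1/2·y: (21/13, -12/13) → (15/13, -12/13); (60/13, 14/13) → (67/13, 14/13); (24/13, 29/13) → (77/26, 29/13)

image vertices: (15/13, -12/13), (67/13, 14/13), (77/26, 29/13)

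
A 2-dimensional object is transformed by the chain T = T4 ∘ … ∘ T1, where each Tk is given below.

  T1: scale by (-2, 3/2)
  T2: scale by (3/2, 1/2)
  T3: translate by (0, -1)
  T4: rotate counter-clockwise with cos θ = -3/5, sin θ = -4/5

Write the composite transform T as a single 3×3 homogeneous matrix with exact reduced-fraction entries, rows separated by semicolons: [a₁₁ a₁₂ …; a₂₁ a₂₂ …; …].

T = [9/5 3/5 -4/5; 12/5 -9/20 3/5; 0 0 1]

T1 = [-2 0 0; 0 3/2 0; 0 0 1]
T2·T1 = [-3 0 0; 0 3/4 0; 0 0 1]
T3·…·T1 = [-3 0 0; 0 3/4 -1; 0 0 1]
T4·…·T1 = [9/5 3/5 -4/5; 12/5 -9/20 3/5; 0 0 1]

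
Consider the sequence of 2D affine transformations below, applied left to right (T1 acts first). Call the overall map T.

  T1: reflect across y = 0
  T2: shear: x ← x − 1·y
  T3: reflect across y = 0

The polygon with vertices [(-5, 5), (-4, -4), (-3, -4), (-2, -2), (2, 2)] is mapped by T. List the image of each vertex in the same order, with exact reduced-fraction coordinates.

image vertices: (0, 5), (-8, -4), (-7, -4), (-4, -2), (4, 2)

T1 reflect across y = 0: (-5, 5) → (-5, -5); (-4, -4) → (-4, 4); (-3, -4) → (-3, 4); (-2, -2) → (-2, 2); (2, 2) → (2, -2)
T2 shear: x ← x − 1·y: (-5, -5) → (0, -5); (-4, 4) → (-8, 4); (-3, 4) → (-7, 4); (-2, 2) → (-4, 2); (2, -2) → (4, -2)
T3 reflect across y = 0: (0, -5) → (0, 5); (-8, 4) → (-8, -4); (-7, 4) → (-7, -4); (-4, 2) → (-4, -2); (4, -2) → (4, 2)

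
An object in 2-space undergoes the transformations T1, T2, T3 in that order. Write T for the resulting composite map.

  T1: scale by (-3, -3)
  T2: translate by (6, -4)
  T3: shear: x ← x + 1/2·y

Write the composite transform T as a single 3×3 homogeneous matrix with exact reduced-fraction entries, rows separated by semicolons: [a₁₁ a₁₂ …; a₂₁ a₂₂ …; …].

T1 = [-3 0 0; 0 -3 0; 0 0 1]
T2·T1 = [-3 0 6; 0 -3 -4; 0 0 1]
T3·…·T1 = [-3 -3/2 4; 0 -3 -4; 0 0 1]

T = [-3 -3/2 4; 0 -3 -4; 0 0 1]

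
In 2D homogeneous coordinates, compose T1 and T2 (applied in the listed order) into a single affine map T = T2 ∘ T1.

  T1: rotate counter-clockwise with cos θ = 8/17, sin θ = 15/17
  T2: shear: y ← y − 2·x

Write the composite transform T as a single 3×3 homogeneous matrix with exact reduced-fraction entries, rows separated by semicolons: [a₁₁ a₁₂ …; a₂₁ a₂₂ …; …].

T = [8/17 -15/17 0; -1/17 38/17 0; 0 0 1]

T1 = [8/17 -15/17 0; 15/17 8/17 0; 0 0 1]
T2·T1 = [8/17 -15/17 0; -1/17 38/17 0; 0 0 1]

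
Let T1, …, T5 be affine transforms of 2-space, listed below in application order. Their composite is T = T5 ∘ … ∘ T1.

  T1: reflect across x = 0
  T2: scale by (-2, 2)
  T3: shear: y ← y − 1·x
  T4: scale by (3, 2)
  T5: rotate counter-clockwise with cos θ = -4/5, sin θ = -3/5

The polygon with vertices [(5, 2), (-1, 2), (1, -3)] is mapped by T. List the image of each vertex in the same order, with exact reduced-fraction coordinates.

image vertices: (-156/5, -42/5), (12, -6), (-72/5, 46/5)

T1 reflect across x = 0: (5, 2) → (-5, 2); (-1, 2) → (1, 2); (1, -3) → (-1, -3)
T2 scale by (-2, 2): (-5, 2) → (10, 4); (1, 2) → (-2, 4); (-1, -3) → (2, -6)
T3 shear: y ← y − 1·x: (10, 4) → (10, -6); (-2, 4) → (-2, 6); (2, -6) → (2, -8)
T4 scale by (3, 2): (10, -6) → (30, -12); (-2, 6) → (-6, 12); (2, -8) → (6, -16)
T5 rotate counter-clockwise with cos θ = -4/5, sin θ = -3/5: (30, -12) → (-156/5, -42/5); (-6, 12) → (12, -6); (6, -16) → (-72/5, 46/5)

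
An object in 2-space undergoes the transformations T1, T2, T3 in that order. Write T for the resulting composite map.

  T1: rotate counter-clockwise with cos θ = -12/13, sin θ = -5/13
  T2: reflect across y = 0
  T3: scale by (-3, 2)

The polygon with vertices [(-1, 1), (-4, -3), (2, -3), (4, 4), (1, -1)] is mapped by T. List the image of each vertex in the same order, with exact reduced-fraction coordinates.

T1 rotate counter-clockwise with cos θ = -12/13, sin θ = -5/13: (-1, 1) → (17/13, -7/13); (-4, -3) → (33/13, 56/13); (2, -3) → (-3, 2); (4, 4) → (-28/13, -68/13); (1, -1) → (-17/13, 7/13)
T2 reflect across y = 0: (17/13, -7/13) → (17/13, 7/13); (33/13, 56/13) → (33/13, -56/13); (-3, 2) → (-3, -2); (-28/13, -68/13) → (-28/13, 68/13); (-17/13, 7/13) → (-17/13, -7/13)
T3 scale by (-3, 2): (17/13, 7/13) → (-51/13, 14/13); (33/13, -56/13) → (-99/13, -112/13); (-3, -2) → (9, -4); (-28/13, 68/13) → (84/13, 136/13); (-17/13, -7/13) → (51/13, -14/13)

image vertices: (-51/13, 14/13), (-99/13, -112/13), (9, -4), (84/13, 136/13), (51/13, -14/13)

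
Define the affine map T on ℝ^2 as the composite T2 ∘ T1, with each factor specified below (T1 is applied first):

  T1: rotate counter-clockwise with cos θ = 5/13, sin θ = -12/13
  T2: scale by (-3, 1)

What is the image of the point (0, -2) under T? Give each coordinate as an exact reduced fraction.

T(p) = (72/13, -10/13)

T1 rotate counter-clockwise with cos θ = 5/13, sin θ = -12/13: (0, -2) → (-24/13, -10/13)
T2 scale by (-3, 1): (-24/13, -10/13) → (72/13, -10/13)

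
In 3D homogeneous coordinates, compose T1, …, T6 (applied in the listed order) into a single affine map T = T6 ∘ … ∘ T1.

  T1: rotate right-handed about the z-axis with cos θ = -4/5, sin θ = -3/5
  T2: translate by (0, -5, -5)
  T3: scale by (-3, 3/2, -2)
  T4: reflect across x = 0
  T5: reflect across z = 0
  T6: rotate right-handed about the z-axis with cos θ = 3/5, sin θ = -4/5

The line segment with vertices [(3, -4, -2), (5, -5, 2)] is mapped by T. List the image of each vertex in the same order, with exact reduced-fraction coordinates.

image vertices: (-324/25, 207/25, -14), (-87/5, 66/5, -6)

T1 rotate right-handed about the z-axis with cos θ = -4/5, sin θ = -3/5: (3, -4, -2) → (-24/5, 7/5, -2); (5, -5, 2) → (-7, 1, 2)
T2 translate by (0, -5, -5): (-24/5, 7/5, -2) → (-24/5, -18/5, -7); (-7, 1, 2) → (-7, -4, -3)
T3 scale by (-3, 3/2, -2): (-24/5, -18/5, -7) → (72/5, -27/5, 14); (-7, -4, -3) → (21, -6, 6)
T4 reflect across x = 0: (72/5, -27/5, 14) → (-72/5, -27/5, 14); (21, -6, 6) → (-21, -6, 6)
T5 reflect across z = 0: (-72/5, -27/5, 14) → (-72/5, -27/5, -14); (-21, -6, 6) → (-21, -6, -6)
T6 rotate right-handed about the z-axis with cos θ = 3/5, sin θ = -4/5: (-72/5, -27/5, -14) → (-324/25, 207/25, -14); (-21, -6, -6) → (-87/5, 66/5, -6)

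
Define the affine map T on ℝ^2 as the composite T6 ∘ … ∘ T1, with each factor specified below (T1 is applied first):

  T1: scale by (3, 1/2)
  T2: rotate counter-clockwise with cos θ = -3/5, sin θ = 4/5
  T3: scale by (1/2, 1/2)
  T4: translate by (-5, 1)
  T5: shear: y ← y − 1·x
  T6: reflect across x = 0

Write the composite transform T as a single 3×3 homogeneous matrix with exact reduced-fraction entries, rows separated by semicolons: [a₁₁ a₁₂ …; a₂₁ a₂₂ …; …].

T = [9/10 1/5 5; 21/10 1/20 6; 0 0 1]

T1 = [3 0 0; 0 1/2 0; 0 0 1]
T2·T1 = [-9/5 -2/5 0; 12/5 -3/10 0; 0 0 1]
T3·…·T1 = [-9/10 -1/5 0; 6/5 -3/20 0; 0 0 1]
T4·…·T1 = [-9/10 -1/5 -5; 6/5 -3/20 1; 0 0 1]
T5·…·T1 = [-9/10 -1/5 -5; 21/10 1/20 6; 0 0 1]
T6·…·T1 = [9/10 1/5 5; 21/10 1/20 6; 0 0 1]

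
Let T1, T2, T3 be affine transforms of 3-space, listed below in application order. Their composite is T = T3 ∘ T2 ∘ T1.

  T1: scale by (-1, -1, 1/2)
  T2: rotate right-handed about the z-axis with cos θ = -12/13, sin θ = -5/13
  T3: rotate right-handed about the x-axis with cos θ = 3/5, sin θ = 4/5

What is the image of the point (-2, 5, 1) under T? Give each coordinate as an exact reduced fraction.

T1 scale by (-1, -1, 1/2): (-2, 5, 1) → (2, -5, 1/2)
T2 rotate right-handed about the z-axis with cos θ = -12/13, sin θ = -5/13: (2, -5, 1/2) → (-49/13, 50/13, 1/2)
T3 rotate right-handed about the x-axis with cos θ = 3/5, sin θ = 4/5: (-49/13, 50/13, 1/2) → (-49/13, 124/65, 439/130)

T(p) = (-49/13, 124/65, 439/130)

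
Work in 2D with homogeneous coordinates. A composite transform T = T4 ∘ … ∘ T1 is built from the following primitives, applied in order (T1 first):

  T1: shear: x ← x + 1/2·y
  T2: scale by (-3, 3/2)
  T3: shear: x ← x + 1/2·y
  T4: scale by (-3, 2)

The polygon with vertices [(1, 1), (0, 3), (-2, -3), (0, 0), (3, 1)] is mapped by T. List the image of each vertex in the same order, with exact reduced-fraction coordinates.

image vertices: (45/4, 3), (27/4, 9), (-99/4, -9), (0, 0), (117/4, 3)

T1 shear: x ← x + 1/2·y: (1, 1) → (3/2, 1); (0, 3) → (3/2, 3); (-2, -3) → (-7/2, -3); (0, 0) → (0, 0); (3, 1) → (7/2, 1)
T2 scale by (-3, 3/2): (3/2, 1) → (-9/2, 3/2); (3/2, 3) → (-9/2, 9/2); (-7/2, -3) → (21/2, -9/2); (0, 0) → (0, 0); (7/2, 1) → (-21/2, 3/2)
T3 shear: x ← x + 1/2·y: (-9/2, 3/2) → (-15/4, 3/2); (-9/2, 9/2) → (-9/4, 9/2); (21/2, -9/2) → (33/4, -9/2); (0, 0) → (0, 0); (-21/2, 3/2) → (-39/4, 3/2)
T4 scale by (-3, 2): (-15/4, 3/2) → (45/4, 3); (-9/4, 9/2) → (27/4, 9); (33/4, -9/2) → (-99/4, -9); (0, 0) → (0, 0); (-39/4, 3/2) → (117/4, 3)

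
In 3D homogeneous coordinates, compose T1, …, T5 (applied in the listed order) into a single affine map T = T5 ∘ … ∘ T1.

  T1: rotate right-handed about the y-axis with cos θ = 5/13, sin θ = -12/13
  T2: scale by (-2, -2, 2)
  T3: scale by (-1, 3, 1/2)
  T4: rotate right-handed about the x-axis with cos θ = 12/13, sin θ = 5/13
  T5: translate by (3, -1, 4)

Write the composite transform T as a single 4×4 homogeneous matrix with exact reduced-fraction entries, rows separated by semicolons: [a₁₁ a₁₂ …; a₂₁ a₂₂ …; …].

T = [10/13 0 -24/13 3; -60/169 -72/13 -25/169 -1; 144/169 -30/13 60/169 4; 0 0 0 1]

T1 = [5/13 0 -12/13 0; 0 1 0 0; 12/13 0 5/13 0; 0 0 0 1]
T2·T1 = [-10/13 0 24/13 0; 0 -2 0 0; 24/13 0 10/13 0; 0 0 0 1]
T3·…·T1 = [10/13 0 -24/13 0; 0 -6 0 0; 12/13 0 5/13 0; 0 0 0 1]
T4·…·T1 = [10/13 0 -24/13 0; -60/169 -72/13 -25/169 0; 144/169 -30/13 60/169 0; 0 0 0 1]
T5·…·T1 = [10/13 0 -24/13 3; -60/169 -72/13 -25/169 -1; 144/169 -30/13 60/169 4; 0 0 0 1]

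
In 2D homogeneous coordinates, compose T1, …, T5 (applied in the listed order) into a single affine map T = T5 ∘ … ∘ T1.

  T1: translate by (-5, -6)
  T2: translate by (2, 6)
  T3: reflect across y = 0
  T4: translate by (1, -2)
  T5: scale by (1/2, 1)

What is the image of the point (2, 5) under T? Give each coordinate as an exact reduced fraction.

T(p) = (0, -7)

T1 translate by (-5, -6): (2, 5) → (-3, -1)
T2 translate by (2, 6): (-3, -1) → (-1, 5)
T3 reflect across y = 0: (-1, 5) → (-1, -5)
T4 translate by (1, -2): (-1, -5) → (0, -7)
T5 scale by (1/2, 1): (0, -7) → (0, -7)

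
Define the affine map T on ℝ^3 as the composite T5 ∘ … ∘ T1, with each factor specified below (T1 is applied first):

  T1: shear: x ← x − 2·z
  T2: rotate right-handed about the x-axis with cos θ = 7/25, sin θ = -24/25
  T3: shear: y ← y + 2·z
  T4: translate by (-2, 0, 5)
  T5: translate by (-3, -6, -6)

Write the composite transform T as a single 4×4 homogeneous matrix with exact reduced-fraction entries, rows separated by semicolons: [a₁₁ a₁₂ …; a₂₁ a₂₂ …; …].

T = [1 0 -2 -5; 0 -41/25 38/25 -6; 0 -24/25 7/25 -1; 0 0 0 1]

T1 = [1 0 -2 0; 0 1 0 0; 0 0 1 0; 0 0 0 1]
T2·T1 = [1 0 -2 0; 0 7/25 24/25 0; 0 -24/25 7/25 0; 0 0 0 1]
T3·…·T1 = [1 0 -2 0; 0 -41/25 38/25 0; 0 -24/25 7/25 0; 0 0 0 1]
T4·…·T1 = [1 0 -2 -2; 0 -41/25 38/25 0; 0 -24/25 7/25 5; 0 0 0 1]
T5·…·T1 = [1 0 -2 -5; 0 -41/25 38/25 -6; 0 -24/25 7/25 -1; 0 0 0 1]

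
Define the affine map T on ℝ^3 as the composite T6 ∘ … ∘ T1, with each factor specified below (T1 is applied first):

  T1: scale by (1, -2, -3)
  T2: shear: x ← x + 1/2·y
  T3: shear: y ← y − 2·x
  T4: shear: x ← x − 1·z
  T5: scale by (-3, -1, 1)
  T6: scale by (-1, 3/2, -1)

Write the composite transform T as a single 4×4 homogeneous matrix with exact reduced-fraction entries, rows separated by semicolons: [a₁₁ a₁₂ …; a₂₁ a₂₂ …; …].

T = [3 -3 9 0; 3 0 0 0; 0 0 3 0; 0 0 0 1]

T1 = [1 0 0 0; 0 -2 0 0; 0 0 -3 0; 0 0 0 1]
T2·T1 = [1 -1 0 0; 0 -2 0 0; 0 0 -3 0; 0 0 0 1]
T3·…·T1 = [1 -1 0 0; -2 0 0 0; 0 0 -3 0; 0 0 0 1]
T4·…·T1 = [1 -1 3 0; -2 0 0 0; 0 0 -3 0; 0 0 0 1]
T5·…·T1 = [-3 3 -9 0; 2 0 0 0; 0 0 -3 0; 0 0 0 1]
T6·…·T1 = [3 -3 9 0; 3 0 0 0; 0 0 3 0; 0 0 0 1]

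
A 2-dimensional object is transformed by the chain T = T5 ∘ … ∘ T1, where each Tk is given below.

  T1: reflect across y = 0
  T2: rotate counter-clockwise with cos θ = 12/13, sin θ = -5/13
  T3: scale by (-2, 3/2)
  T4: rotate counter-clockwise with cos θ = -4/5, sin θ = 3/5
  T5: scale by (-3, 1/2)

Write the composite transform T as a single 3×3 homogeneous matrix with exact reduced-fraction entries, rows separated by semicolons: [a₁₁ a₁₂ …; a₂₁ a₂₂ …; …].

T = [-711/130 -42/65 0; -21/65 51/65 0; 0 0 1]

T1 = [1 0 0; 0 -1 0; 0 0 1]
T2·T1 = [12/13 -5/13 0; -5/13 -12/13 0; 0 0 1]
T3·…·T1 = [-24/13 10/13 0; -15/26 -18/13 0; 0 0 1]
T4·…·T1 = [237/130 14/65 0; -42/65 102/65 0; 0 0 1]
T5·…·T1 = [-711/130 -42/65 0; -21/65 51/65 0; 0 0 1]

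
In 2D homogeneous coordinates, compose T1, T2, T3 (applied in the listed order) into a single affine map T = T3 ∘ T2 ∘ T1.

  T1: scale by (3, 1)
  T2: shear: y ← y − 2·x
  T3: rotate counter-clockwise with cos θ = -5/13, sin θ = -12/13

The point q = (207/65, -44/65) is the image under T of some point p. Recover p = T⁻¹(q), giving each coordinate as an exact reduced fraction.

p = (-1/5, 2)

T1 = [3 0 0; 0 1 0; 0 0 1]
T2·T1 = [3 0 0; -6 1 0; 0 0 1]
T3·…·T1 = [-87/13 12/13 0; -6/13 -5/13 0; 0 0 1]
det M = 3; M⁻¹ = [-5/39 -4/13 0; 2/13 -29/13 0; 0 0 1]
M⁻¹ · (207/65, -44/65)ᵀ = (-1/5, 2)ᵀ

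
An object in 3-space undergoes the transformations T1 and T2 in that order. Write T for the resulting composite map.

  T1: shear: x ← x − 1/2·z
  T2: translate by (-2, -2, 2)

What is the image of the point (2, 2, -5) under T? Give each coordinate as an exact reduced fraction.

T(p) = (5/2, 0, -3)

T1 shear: x ← x − 1/2·z: (2, 2, -5) → (9/2, 2, -5)
T2 translate by (-2, -2, 2): (9/2, 2, -5) → (5/2, 0, -3)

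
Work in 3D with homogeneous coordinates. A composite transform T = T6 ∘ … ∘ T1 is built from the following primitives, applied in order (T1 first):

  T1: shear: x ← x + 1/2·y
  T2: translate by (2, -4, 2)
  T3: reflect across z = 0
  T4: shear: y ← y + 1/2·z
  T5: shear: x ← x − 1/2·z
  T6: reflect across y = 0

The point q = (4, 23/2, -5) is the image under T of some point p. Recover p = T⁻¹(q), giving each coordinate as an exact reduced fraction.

T1 = [1 1/2 0 0; 0 1 0 0; 0 0 1 0; 0 0 0 1]
T2·T1 = [1 1/2 0 2; 0 1 0 -4; 0 0 1 2; 0 0 0 1]
T3·…·T1 = [1 1/2 0 2; 0 1 0 -4; 0 0 -1 -2; 0 0 0 1]
T4·…·T1 = [1 1/2 0 2; 0 1 -1/2 -5; 0 0 -1 -2; 0 0 0 1]
T5·…·T1 = [1 1/2 1/2 3; 0 1 -1/2 -5; 0 0 -1 -2; 0 0 0 1]
T6·…·T1 = [1 1/2 1/2 3; 0 -1 1/2 5; 0 0 -1 -2; 0 0 0 1]
det M = 1; M⁻¹ = [1 1/2 3/4 -4; 0 -1 -1/2 4; 0 0 -1 -2; 0 0 0 1]
M⁻¹ · (4, 23/2, -5)ᵀ = (2, -5, 3)ᵀ

p = (2, -5, 3)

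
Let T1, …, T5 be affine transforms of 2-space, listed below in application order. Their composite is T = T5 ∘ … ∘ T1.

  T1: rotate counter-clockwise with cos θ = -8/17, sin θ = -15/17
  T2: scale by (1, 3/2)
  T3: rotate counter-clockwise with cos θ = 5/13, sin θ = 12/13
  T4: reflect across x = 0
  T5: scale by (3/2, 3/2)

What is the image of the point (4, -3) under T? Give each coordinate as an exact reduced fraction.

T1 rotate counter-clockwise with cos θ = -8/17, sin θ = -15/17: (4, -3) → (-77/17, -36/17)
T2 scale by (1, 3/2): (-77/17, -36/17) → (-77/17, -54/17)
T3 rotate counter-clockwise with cos θ = 5/13, sin θ = 12/13: (-77/17, -54/17) → (263/221, -1194/221)
T4 reflect across x = 0: (263/221, -1194/221) → (-263/221, -1194/221)
T5 scale by (3/2, 3/2): (-263/221, -1194/221) → (-789/442, -1791/221)

T(p) = (-789/442, -1791/221)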